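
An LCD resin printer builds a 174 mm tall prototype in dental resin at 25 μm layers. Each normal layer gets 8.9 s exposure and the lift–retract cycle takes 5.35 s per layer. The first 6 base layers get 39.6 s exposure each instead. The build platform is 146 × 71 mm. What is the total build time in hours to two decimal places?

27.60 hours

Layers = ⌈174/0.025⌉ = 6960.
Burn-in layers = 6 × (39.6 + 5.35), so 269.7 s.
Regular layers = 6954 × (8.9 + 5.35), so 99094.5 s.
Total = 269.7 + 99094.5 = 99364.2 s = 27.60 hours.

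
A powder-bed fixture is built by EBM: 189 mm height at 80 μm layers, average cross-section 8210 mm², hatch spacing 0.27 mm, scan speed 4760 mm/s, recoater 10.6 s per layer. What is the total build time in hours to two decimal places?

11.15 hours

Layers = ⌈189/0.08⌉ = 2363.
Scan path per layer: 8210 / 0.27 → 30407.4 mm.
Beam time per layer = 30407.4 / 4760, so 6.3881 s.
Per-layer time: 6.3881 + 10.6 → 16.9881 s.
Build time = 2363 × 16.9881 = 40142.8803 s = 11.15 hours.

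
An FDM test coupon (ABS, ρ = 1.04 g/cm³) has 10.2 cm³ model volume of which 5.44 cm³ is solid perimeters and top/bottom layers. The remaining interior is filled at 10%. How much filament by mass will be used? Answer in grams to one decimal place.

Volume inside the shell = 10.2 − 5.44 = 4.76 cm³.
Deposited infill = 0.10 × 4.76 = 0.476 cm³.
Total extruded = 5.44 + 0.476, so 5.916 cm³.
Mass = 5.916 × 1.04, so 6.15264 g.

6.2 g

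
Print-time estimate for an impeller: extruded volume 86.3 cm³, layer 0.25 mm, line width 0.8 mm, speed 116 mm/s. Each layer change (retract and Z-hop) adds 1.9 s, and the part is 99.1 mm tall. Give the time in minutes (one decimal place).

74.6 minutes

Extrusion cross-section = 0.25 × 0.8 = 0.2 mm².
Path length: 86300 mm³ / 0.2 mm² → 431500 mm.
Print-move time = 431500 / 116 = 3719.8 s.
Number of layers: 99.1 / 0.25 → 397 (rounded up).
Layer-change overhead = 397 × 1.9 = 754.3 s.
Total = 3719.8 + 754.3 = 4474.1 s = 74.6 minutes.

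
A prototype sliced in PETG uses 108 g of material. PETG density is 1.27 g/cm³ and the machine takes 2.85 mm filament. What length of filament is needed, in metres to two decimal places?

Volume = 108 g / 1.27 g·cm⁻³ = 85.0394 cm³ = 85039.4 mm³.
Cross-section of 2.85 mm filament: π·(2.85/2)² = 6.3794 mm².
L = V/A = 85039.4/6.3794 = 13330.31 mm → 13.33 m.

13.33 m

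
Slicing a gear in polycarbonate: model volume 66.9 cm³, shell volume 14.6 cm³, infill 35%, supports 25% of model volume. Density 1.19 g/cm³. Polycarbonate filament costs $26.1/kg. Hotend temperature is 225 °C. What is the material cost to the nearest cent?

$1.54

Interior volume: 66.9 − 14.6 → 52.3 cm³.
Infill volume: 0.35 × 52.3 → 18.305 cm³.
Support = 0.25 × 66.9 = 16.725 cm³.
Total printed volume: 14.6 + 18.305 + 16.725 → 49.63 cm³.
Mass: 49.63 × 1.19 → 59.0597 g.
Cost = 59.0597 g / 1000 × $26.1/kg = $1.54.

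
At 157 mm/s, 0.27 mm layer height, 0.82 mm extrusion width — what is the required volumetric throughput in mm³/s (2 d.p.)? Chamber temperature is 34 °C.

A = 0.27 × 0.82, so 0.2214 mm².
Volumetric flow = 157 × 0.2214 = 34.76 mm³/s.

34.76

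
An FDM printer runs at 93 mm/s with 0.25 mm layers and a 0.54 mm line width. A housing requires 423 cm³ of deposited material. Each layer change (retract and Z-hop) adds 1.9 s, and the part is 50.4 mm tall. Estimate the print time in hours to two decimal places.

Line area: 0.25 × 0.54 → 0.135 mm².
Total extruded path = 423000/0.135 = 3133333.3 mm.
Time extruding: 3133333.3 / 93 → 33691.8 s.
Layer count = ceil(50.4 / 0.25) = 202.
Layer-change overhead = 202 × 1.9 = 383.8 s.
Total = 33691.8 + 383.8 = 34075.6 s = 9.47 hours.

9.47 hours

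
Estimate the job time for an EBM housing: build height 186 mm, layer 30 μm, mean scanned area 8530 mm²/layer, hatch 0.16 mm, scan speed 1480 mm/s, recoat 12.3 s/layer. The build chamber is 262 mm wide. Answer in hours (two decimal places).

Layer count = ceil(186 / 0.03) = 6200.
Scan path per layer = 8530 / 0.16, so 53312.5 mm.
Scan time per layer = 53312.5 / 1480 = 36.022 s.
Per-layer time = 36.022 + 12.3, so 48.322 s.
Total: 6200 × 48.322 s = 299596.4 s → 83.22 hours.

83.22 hours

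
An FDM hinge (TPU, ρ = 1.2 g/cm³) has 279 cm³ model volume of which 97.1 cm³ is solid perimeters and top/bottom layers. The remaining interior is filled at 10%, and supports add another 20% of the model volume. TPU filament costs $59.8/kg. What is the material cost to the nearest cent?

Infill region: 279 − 97.1 → 181.9 cm³.
Infill volume: 0.10 × 181.9 → 18.19 cm³.
Support: 0.20 × 279 → 55.8 cm³.
Total extruded: 97.1 + 18.19 + 55.8 → 171.09 cm³.
Mass: 171.09 × 1.2 → 205.308 g.
At $59.8/kg: 205.308/1000 × 59.8 = $12.28.

$12.28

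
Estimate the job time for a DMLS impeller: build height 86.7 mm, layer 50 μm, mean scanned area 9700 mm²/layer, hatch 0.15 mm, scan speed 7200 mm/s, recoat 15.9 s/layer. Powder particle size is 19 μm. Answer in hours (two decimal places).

Number of layers: 86.7 / 0.05 → 1734 (rounded up).
Hatch length per layer = 9700 / 0.15 = 64666.7 mm.
Per-layer scan time: 64666.7 / 7200 → 8.9815 s.
Layer cycle = 8.9815 + 15.9, so 24.8815 s.
1734 layers × 24.8815 s/layer = 43144.521 s, i.e. 11.98 hours.

11.98 hours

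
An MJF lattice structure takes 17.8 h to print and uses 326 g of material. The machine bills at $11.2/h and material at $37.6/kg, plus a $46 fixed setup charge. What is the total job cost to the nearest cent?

$257.62

Time charge: 11.2 × 17.8 → $199.36.
Material cost: 37.6 × 326/1000 → $12.2576.
Adding setup: 199.36 + 12.2576 + 46 → 257.6176 ≈ $257.62.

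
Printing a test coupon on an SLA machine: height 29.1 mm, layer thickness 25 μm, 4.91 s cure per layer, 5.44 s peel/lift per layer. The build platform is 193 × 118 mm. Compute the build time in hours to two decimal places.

Number of layers: 29.1 / 0.025 → 1164 (rounded up).
Each layer takes: 4.91 + 5.44 → 10.35 s.
Build time: 1164 × 10.35 s = 12047.4 s, i.e. 3.35 hours.

3.35 hours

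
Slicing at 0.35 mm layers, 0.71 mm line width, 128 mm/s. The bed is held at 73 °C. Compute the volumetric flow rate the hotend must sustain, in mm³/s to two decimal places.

31.81

Bead cross-section = 0.35 × 0.71, so 0.2485 mm².
Volumetric flow = 128 × 0.2485 = 31.81 mm³/s.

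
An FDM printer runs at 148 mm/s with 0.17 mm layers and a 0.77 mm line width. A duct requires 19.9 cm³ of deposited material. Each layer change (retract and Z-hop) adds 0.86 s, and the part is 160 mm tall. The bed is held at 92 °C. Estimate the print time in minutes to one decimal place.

Line area = 0.17 × 0.77, so 0.1309 mm².
Toolpath length = 19.9 cm³ / 0.1309 mm² = 19900 / 0.1309 = 152024.4 mm.
Extrusion time: 152024.4 / 148 → 1027.2 s.
Layer count = ceil(160 / 0.17) = 942.
Layer-change overhead = 942 × 0.86, so 810.12 s.
Total = 1027.2 + 810.12 = 1837.32 s = 30.6 minutes.

30.6 minutes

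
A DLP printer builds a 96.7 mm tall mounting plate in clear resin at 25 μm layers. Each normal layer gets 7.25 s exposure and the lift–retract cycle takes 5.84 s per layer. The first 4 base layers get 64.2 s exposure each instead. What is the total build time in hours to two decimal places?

Number of layers: 96.7 / 0.025 → 3868 (rounded up).
Base layers = 4 × (64.2 + 5.84), so 280.16 s.
Remaining layers = 3864 × (7.25 + 5.84) = 50579.76 s.
Total = 280.16 + 50579.76 = 50859.92 s = 14.13 hours.

14.13 hours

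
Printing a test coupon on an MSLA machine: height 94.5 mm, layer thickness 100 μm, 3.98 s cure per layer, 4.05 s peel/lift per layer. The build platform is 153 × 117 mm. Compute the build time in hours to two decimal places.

2.11 hours

Number of layers: 94.5 / 0.1 → 945 (rounded up).
Per-layer time: 3.98 + 4.05 → 8.03 s.
Build time: 945 × 8.03 s = 7588.35 s, i.e. 2.11 hours.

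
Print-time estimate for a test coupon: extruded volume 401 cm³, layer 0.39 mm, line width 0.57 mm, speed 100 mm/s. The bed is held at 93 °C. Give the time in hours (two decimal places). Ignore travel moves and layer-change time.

Bead cross-section = 0.39 × 0.57, so 0.2223 mm².
Path length: 401000 mm³ / 0.2223 mm² → 1803868.6 mm.
Print-move time: 1803868.6 / 100 → 18038.7 s.
Converting: 18038.7 s = 5.01 hours.

5.01 hours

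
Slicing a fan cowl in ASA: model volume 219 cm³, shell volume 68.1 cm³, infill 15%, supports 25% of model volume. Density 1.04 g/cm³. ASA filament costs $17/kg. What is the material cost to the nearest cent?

Volume inside the shell: 219 − 68.1 → 150.9 cm³.
Infill volume: 0.15 × 150.9 → 22.635 cm³.
Support: 0.25 × 219 → 54.75 cm³.
Deposited volume: 68.1 + 22.635 + 54.75 → 145.485 cm³.
Mass: 145.485 × 1.04 → 151.3044 g.
Cost = 151.3044 g / 1000 × $17/kg = $2.57.

$2.57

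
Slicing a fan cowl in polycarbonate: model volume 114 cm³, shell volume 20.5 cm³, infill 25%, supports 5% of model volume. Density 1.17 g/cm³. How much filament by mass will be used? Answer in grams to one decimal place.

Interior volume = 114 − 20.5 = 93.5 cm³.
Deposited infill: 0.25 × 93.5 → 23.375 cm³.
Support: 0.05 × 114 → 5.7 cm³.
Deposited volume: 20.5 + 23.375 + 5.7 → 49.575 cm³.
Mass = 49.575 × 1.17 = 58.00275 g.

58.0 g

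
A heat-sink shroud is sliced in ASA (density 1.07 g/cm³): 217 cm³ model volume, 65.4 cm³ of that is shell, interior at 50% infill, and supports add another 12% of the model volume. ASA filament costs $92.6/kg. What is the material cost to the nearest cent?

Interior volume = 217 − 65.4, so 151.6 cm³.
Infill deposited = 0.50 × 151.6 = 75.8 cm³.
Support = 0.12 × 217 = 26.04 cm³.
Total extruded: 65.4 + 75.8 + 26.04 → 167.24 cm³.
Mass: 167.24 × 1.07 → 178.9468 g.
At $92.6/kg: 178.9468/1000 × 92.6 = $16.57.

$16.57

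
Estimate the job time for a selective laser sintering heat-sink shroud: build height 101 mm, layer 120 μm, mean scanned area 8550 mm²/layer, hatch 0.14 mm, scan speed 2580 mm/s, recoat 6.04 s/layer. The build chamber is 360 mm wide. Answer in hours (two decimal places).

6.95 hours

Layer count = ceil(101 / 0.12) = 842.
Scan path per layer = 8550 / 0.14, so 61071.4 mm.
Per-layer scan time: 61071.4 / 2580 → 23.6711 s.
Time per layer = 23.6711 + 6.04, so 29.7111 s.
842 layers × 29.7111 s/layer = 25016.7462 s, i.e. 6.95 hours.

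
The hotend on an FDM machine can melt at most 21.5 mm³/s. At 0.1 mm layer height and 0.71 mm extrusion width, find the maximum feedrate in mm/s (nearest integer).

303 mm/s

Bead cross-section = 0.1 × 0.71, so 0.071 mm².
v_max = Q/A = 21.5/0.071 = 302.82 mm/s → 303 mm/s.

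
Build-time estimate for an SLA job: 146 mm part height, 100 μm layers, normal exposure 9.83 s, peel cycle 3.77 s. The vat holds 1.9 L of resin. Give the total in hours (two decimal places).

Number of layers: 146 / 0.1 → 1460 (rounded up).
Cycle time = 9.83 + 3.77, so 13.6 s.
Total = 1460 × 13.6 = 19856 s = 5.52 hours.

5.52 hours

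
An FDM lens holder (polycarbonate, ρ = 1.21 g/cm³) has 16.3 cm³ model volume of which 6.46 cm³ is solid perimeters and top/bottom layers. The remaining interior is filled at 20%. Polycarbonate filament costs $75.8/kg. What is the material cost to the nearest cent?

$0.77

Volume inside the shell = 16.3 − 6.46 = 9.84 cm³.
Deposited infill = 0.20 × 9.84, so 1.968 cm³.
Total extruded: 6.46 + 1.968 → 8.428 cm³.
Mass = 8.428 × 1.21, so 10.19788 g.
At $75.8/kg: 10.19788/1000 × 75.8 = $0.77.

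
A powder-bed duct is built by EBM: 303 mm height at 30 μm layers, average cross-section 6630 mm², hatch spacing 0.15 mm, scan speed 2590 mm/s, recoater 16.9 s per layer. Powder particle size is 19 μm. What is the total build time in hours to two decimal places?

95.29 hours

Layers = ⌈303/0.03⌉ = 10100.
Scan path per layer = 6630 / 0.15 = 44200 mm.
Scan time per layer: 44200 / 2590 → 17.0656 s.
Per-layer time: 17.0656 + 16.9 → 33.9656 s.
Build time = 10100 × 33.9656 = 343052.56 s = 95.29 hours.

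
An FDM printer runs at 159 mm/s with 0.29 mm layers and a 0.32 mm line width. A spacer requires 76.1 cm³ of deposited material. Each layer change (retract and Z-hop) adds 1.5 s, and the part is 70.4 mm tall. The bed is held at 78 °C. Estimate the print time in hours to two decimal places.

Bead cross-section = 0.29 × 0.32 = 0.0928 mm².
Path length: 76100 mm³ / 0.0928 mm² → 820043.1 mm.
Print-move time = 820043.1 / 159 = 5157.5 s.
Layers = ⌈70.4/0.29⌉ = 243.
Non-print overhead = 243 × 1.5 = 364.5 s.
Total = 5157.5 + 364.5 = 5522 s = 1.53 hours.

1.53 hours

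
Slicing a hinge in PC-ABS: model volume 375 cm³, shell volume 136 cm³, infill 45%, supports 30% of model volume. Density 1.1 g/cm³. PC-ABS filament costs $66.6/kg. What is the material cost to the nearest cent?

$26.08

Volume inside the shell = 375 − 136 = 239 cm³.
Infill deposited = 0.45 × 239, so 107.55 cm³.
Support = 0.30 × 375, so 112.5 cm³.
Deposited volume = 136 + 107.55 + 112.5 = 356.05 cm³.
Mass: 356.05 × 1.1 → 391.655 g.
Cost = 391.655 g / 1000 × $66.6/kg = $26.08.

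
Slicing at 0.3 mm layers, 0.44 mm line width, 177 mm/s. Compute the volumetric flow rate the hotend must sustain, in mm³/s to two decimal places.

Extrusion cross-section: 0.3 × 0.44 → 0.132 mm².
Volumetric flow = 177 × 0.132 = 23.36 mm³/s.

23.36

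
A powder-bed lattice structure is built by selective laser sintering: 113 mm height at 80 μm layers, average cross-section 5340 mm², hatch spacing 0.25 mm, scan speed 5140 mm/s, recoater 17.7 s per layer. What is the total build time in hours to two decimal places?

Layers = ⌈113/0.08⌉ = 1413.
Scan path per layer = 5340 / 0.25 = 21360 mm.
Scan time per layer = 21360 / 5140, so 4.1556 s.
Per-layer time: 4.1556 + 17.7 → 21.8556 s.
1413 layers × 21.8556 s/layer = 30881.9628 s, i.e. 8.58 hours.

8.58 hours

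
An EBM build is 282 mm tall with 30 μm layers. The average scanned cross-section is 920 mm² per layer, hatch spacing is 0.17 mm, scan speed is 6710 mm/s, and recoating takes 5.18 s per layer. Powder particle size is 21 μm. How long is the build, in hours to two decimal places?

Number of layers: 282 / 0.03 → 9400 (rounded up).
Per-layer scan distance = 920 / 0.17, so 5411.8 mm.
Scan time per layer: 5411.8 / 6710 → 0.8065 s.
Layer cycle = 0.8065 + 5.18, so 5.9865 s.
Build time = 9400 × 5.9865 = 56273.1 s = 15.63 hours.

15.63 hours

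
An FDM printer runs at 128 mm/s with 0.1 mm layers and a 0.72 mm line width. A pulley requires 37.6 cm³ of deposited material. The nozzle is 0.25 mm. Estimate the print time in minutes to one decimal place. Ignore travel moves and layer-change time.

68.0 minutes

Bead cross-section: 0.1 × 0.72 → 0.072 mm².
Toolpath length = 37.6 cm³ / 0.072 mm² = 37600 / 0.072 = 522222.2 mm.
Print-move time = 522222.2 / 128 = 4079.9 s.
Converting: 4079.9 s = 68.0 minutes.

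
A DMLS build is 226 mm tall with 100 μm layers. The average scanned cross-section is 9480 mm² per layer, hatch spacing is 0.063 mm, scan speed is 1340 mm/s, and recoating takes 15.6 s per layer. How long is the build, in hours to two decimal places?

Layers = ⌈226/0.1⌉ = 2260.
Hatch length per layer: 9480 / 0.063 → 150476.2 mm.
Scan time per layer: 150476.2 / 1340 → 112.2957 s.
Layer cycle = 112.2957 + 15.6 = 127.8957 s.
2260 layers × 127.8957 s/layer = 289044.282 s, i.e. 80.29 hours.

80.29 hours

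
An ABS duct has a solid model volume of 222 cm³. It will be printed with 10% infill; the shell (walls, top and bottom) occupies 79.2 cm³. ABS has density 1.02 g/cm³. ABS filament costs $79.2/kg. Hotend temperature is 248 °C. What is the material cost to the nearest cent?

Interior volume: 222 − 79.2 → 142.8 cm³.
Infill volume = 0.10 × 142.8 = 14.28 cm³.
Total printed volume: 79.2 + 14.28 → 93.48 cm³.
Mass = 93.48 × 1.02, so 95.3496 g.
Cost = 95.3496 g / 1000 × $79.2/kg = $7.55.

$7.55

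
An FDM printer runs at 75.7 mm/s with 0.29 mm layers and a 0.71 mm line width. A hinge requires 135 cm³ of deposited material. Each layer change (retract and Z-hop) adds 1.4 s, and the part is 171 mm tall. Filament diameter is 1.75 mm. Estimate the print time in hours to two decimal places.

2.64 hours

Bead cross-section: 0.29 × 0.71 → 0.2059 mm².
Path length: 135000 mm³ / 0.2059 mm² → 655658.1 mm.
Extrusion time = 655658.1 / 75.7, so 8661.3 s.
Layers = ⌈171/0.29⌉ = 590.
Non-print overhead = 590 × 1.4, so 826 s.
Total = 8661.3 + 826 = 9487.3 s = 2.64 hours.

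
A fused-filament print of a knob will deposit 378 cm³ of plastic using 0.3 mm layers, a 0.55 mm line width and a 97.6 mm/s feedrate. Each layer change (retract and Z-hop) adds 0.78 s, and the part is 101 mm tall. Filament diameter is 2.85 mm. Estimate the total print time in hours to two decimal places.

6.59 hours

Line area = 0.3 × 0.55 = 0.165 mm².
Toolpath length = 378 cm³ / 0.165 mm² = 378000 / 0.165 = 2290909.1 mm.
Print-move time: 2290909.1 / 97.6 → 23472.4 s.
Layer count = ceil(101 / 0.3) = 337.
Non-print overhead: 337 × 0.78 → 262.86 s.
Total = 23472.4 + 262.86 = 23735.26 s = 6.59 hours.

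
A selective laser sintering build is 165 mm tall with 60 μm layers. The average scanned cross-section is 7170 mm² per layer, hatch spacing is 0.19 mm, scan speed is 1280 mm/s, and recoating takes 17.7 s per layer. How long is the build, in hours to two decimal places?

Layer count = ceil(165 / 0.06) = 2750.
Scan path per layer = 7170 / 0.19 = 37736.8 mm.
Laser time per layer: 37736.8 / 1280 → 29.4819 s.
Per-layer time = 29.4819 + 17.7, so 47.1819 s.
Total: 2750 × 47.1819 s = 129750.225 s → 36.04 hours.

36.04 hours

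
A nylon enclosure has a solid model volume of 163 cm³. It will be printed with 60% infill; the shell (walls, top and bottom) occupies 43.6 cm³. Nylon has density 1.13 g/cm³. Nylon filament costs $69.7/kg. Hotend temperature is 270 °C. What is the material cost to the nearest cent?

Interior volume = 163 − 43.6, so 119.4 cm³.
Deposited infill = 0.60 × 119.4 = 71.64 cm³.
Deposited volume = 43.6 + 71.64 = 115.24 cm³.
Mass = 115.24 × 1.13 = 130.2212 g.
Cost = 130.2212 g / 1000 × $69.7/kg = $9.08.

$9.08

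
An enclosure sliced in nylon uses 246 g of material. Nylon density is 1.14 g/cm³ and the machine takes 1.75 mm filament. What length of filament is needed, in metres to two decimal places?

Extruded volume: 246/1.14 = 215.7895 cm³ (215789.5 mm³).
Cross-section of 1.75 mm filament: π·(1.75/2)² = 2.4053 mm².
Length = 215789.5 / 2.4053 = 89714.17 mm = 89.71 m.

89.71 m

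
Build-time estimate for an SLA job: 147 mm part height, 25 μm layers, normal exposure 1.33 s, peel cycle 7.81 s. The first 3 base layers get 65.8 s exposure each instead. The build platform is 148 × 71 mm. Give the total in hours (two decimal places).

Number of layers: 147 / 0.025 → 5880 (rounded up).
Base layers = 3 × (65.8 + 7.81), so 220.83 s.
Regular layers = 5877 × (1.33 + 7.81) = 53715.78 s.
Sum: 220.83 + 53715.78 = 53936.61 s → 14.98 hours.

14.98 hours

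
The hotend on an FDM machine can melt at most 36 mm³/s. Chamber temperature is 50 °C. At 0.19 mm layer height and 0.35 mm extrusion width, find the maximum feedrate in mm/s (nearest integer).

A: 0.19 × 0.35 → 0.0665 mm².
Max speed = 36 / 0.0665 = 541.35 ≈ 541 mm/s.

541 mm/s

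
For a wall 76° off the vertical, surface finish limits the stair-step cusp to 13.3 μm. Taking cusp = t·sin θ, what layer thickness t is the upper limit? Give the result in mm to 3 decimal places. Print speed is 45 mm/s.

sin(76°) = 0.9703; t_max = 0.0133/0.9703 = 0.014 mm.

0.014 mm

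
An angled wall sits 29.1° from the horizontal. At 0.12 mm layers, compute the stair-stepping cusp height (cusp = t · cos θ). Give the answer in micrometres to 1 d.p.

104.9 μm

Cusp = layer height × cos(29.1°) = 0.12 × 0.8738 = 0.104856 mm = 104.9 μm.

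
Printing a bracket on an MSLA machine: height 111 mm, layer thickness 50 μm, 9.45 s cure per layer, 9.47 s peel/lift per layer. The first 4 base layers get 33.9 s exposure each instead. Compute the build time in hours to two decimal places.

11.69 hours

Layers = ⌈111/0.05⌉ = 2220.
Burn-in layers = 4 × (33.9 + 9.47) = 173.48 s.
Remaining layers = 2216 × (9.45 + 9.47) = 41926.72 s.
Sum: 173.48 + 41926.72 = 42100.2 s → 11.69 hours.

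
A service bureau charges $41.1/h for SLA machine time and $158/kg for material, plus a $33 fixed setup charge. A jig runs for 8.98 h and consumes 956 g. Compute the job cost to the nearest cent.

Time charge = 41.1 × 8.98 = $369.078.
Material cost = 158 × 956/1000, so $151.048.
Total = 369.078 + 151.048 + 33 = 553.126 ≈ $553.13.

$553.13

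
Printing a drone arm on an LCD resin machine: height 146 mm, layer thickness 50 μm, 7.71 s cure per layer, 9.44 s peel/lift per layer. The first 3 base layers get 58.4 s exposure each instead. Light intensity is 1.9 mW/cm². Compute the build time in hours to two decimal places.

Layer count = ceil(146 / 0.05) = 2920.
Burn-in layers: 3 × (58.4 + 9.44) → 203.52 s.
Normal layers = 2917 × (7.71 + 9.44) = 50026.55 s.
Total = 203.52 + 50026.55 = 50230.07 s = 13.95 hours.

13.95 hours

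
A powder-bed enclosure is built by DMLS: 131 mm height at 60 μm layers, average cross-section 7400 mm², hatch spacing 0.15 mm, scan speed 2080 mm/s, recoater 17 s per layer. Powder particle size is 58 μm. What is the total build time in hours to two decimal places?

Layer count = ceil(131 / 0.06) = 2184.
Scan path per layer = 7400 / 0.15, so 49333.3 mm.
Laser time per layer: 49333.3 / 2080 → 23.7179 s.
Time per layer: 23.7179 + 17 → 40.7179 s.
2184 layers × 40.7179 s/layer = 88927.8936 s, i.e. 24.70 hours.

24.70 hours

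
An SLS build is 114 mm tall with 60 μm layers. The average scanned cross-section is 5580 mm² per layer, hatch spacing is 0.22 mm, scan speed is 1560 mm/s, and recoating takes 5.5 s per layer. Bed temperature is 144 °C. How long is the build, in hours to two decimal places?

Layers = ⌈114/0.06⌉ = 1900.
Hatch length per layer = 5580 / 0.22, so 25363.6 mm.
Scan time per layer = 25363.6 / 1560 = 16.2587 s.
Per-layer time = 16.2587 + 5.5 = 21.7587 s.
Total: 1900 × 21.7587 s = 41341.53 s → 11.48 hours.

11.48 hours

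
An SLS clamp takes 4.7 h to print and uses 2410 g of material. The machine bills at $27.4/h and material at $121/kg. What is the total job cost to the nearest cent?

$420.39

Machine-time cost = 27.4 × 4.7 = $128.78.
Material charge = 121 × 2410/1000 = $291.61.
Total = 128.78 + 291.61 = $420.39.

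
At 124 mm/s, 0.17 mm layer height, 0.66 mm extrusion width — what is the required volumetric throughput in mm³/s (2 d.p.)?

Extrusion cross-section = 0.17 × 0.66, so 0.1122 mm².
Q = v·A = 124 × 0.1122 = 13.91 mm³/s.

13.91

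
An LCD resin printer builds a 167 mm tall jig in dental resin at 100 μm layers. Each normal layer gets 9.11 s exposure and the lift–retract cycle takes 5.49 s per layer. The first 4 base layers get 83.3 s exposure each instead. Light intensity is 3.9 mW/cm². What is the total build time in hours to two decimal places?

6.86 hours

Number of layers: 167 / 0.1 → 1670 (rounded up).
Burn-in layers: 4 × (83.3 + 5.49) → 355.16 s.
Regular layers = 1666 × (9.11 + 5.49) = 24323.6 s.
Sum: 355.16 + 24323.6 = 24678.76 s → 6.86 hours.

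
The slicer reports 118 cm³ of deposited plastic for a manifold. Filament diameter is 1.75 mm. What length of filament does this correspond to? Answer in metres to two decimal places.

49.06 m

A = π r² = π × 0.875² = 2.4053 mm².
L = 118000 mm³ / 2.4053 mm² = 49058.33 mm, i.e. 49.06 m.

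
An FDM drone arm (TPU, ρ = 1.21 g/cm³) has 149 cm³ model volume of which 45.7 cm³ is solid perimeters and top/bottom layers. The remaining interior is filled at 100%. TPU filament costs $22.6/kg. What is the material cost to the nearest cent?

Volume inside the shell = 149 − 45.7 = 103.3 cm³.
Infill deposited = 1.00 × 103.3, so 103.3 cm³.
Total extruded = 45.7 + 103.3, so 149 cm³.
Mass = 149 × 1.21 = 180.29 g.
Cost = 180.29 g / 1000 × $22.6/kg = $4.07.

$4.07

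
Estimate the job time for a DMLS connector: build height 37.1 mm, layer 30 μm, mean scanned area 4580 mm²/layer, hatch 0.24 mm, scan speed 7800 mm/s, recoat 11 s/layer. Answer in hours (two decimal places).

4.62 hours

Number of layers: 37.1 / 0.03 → 1237 (rounded up).
Per-layer scan distance: 4580 / 0.24 → 19083.3 mm.
Laser time per layer = 19083.3 / 7800 = 2.4466 s.
Layer cycle = 2.4466 + 11 = 13.4466 s.
Total: 1237 × 13.4466 s = 16633.4442 s → 4.62 hours.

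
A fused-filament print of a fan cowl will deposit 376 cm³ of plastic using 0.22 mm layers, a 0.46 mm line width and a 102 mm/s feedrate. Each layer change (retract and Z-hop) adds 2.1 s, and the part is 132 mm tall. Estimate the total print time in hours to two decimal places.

Extrusion cross-section = 0.22 × 0.46, so 0.1012 mm².
Toolpath length = 376 cm³ / 0.1012 mm² = 376000 / 0.1012 = 3715415 mm.
Print-move time = 3715415 / 102, so 36425.6 s.
Number of layers: 132 / 0.22 → 600 (rounded up).
Layer-change overhead: 600 × 2.1 → 1260 s.
Total = 36425.6 + 1260 = 37685.6 s = 10.47 hours.

10.47 hours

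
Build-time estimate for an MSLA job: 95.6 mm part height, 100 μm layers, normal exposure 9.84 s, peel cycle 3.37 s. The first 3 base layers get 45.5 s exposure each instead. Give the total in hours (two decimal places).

Number of layers: 95.6 / 0.1 → 956 (rounded up).
Burn-in layers: 3 × (45.5 + 3.37) → 146.61 s.
Normal layers = 953 × (9.84 + 3.37), so 12589.13 s.
Sum: 146.61 + 12589.13 = 12735.74 s → 3.54 hours.

3.54 hours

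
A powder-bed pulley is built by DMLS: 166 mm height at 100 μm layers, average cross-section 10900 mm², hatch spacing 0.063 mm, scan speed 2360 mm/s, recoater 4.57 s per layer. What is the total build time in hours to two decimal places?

35.91 hours

Layers = ⌈166/0.1⌉ = 1660.
Scan path per layer: 10900 / 0.063 → 173015.9 mm.
Scan time per layer = 173015.9 / 2360 = 73.3118 s.
Time per layer = 73.3118 + 4.57, so 77.8818 s.
1660 layers × 77.8818 s/layer = 129283.788 s, i.e. 35.91 hours.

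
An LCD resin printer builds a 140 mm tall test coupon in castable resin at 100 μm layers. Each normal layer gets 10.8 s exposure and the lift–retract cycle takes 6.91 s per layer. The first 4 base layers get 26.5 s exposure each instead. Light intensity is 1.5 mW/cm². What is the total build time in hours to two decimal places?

Layer count = ceil(140 / 0.1) = 1400.
Burn-in layers: 4 × (26.5 + 6.91) → 133.64 s.
Normal layers: 1396 × (10.8 + 6.91) → 24723.16 s.
Sum: 133.64 + 24723.16 = 24856.8 s → 6.90 hours.

6.90 hours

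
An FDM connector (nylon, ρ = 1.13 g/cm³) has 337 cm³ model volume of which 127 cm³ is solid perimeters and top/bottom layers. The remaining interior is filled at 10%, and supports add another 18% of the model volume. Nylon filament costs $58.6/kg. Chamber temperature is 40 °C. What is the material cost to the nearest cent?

$13.82

Interior volume = 337 − 127, so 210 cm³.
Deposited infill: 0.10 × 210 → 21 cm³.
Support = 0.18 × 337 = 60.66 cm³.
Deposited volume = 127 + 21 + 60.66, so 208.66 cm³.
Mass: 208.66 × 1.13 → 235.7858 g.
At $58.6/kg: 235.7858/1000 × 58.6 = $13.82.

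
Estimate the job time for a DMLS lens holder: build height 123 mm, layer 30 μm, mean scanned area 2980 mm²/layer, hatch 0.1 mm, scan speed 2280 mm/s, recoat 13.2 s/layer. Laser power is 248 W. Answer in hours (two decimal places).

29.92 hours

Number of layers: 123 / 0.03 → 4100 (rounded up).
Hatch length per layer: 2980 / 0.1 → 29800 mm.
Laser time per layer: 29800 / 2280 → 13.0702 s.
Time per layer: 13.0702 + 13.2 → 26.2702 s.
4100 layers × 26.2702 s/layer = 107707.82 s, i.e. 29.92 hours.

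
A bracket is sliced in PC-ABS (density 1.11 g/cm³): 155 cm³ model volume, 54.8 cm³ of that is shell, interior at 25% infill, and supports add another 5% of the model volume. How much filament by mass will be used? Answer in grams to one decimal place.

Infill region = 155 − 54.8, so 100.2 cm³.
Infill volume: 0.25 × 100.2 → 25.05 cm³.
Support = 0.05 × 155, so 7.75 cm³.
Deposited volume = 54.8 + 25.05 + 7.75 = 87.6 cm³.
Mass = 87.6 × 1.11 = 97.236 g.

97.2 g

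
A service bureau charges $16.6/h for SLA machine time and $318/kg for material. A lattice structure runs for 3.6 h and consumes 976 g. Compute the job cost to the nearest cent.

$370.13

Machine cost = 16.6 × 3.6, so $59.76.
Material cost = 318 × 976/1000, so $310.368.
Job cost: 59.76 + 310.368 = 370.128 ≈ $370.13.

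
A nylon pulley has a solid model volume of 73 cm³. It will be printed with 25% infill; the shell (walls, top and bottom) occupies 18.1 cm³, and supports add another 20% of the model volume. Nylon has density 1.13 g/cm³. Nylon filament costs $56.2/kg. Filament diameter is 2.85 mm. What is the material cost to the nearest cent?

$2.95

Volume inside the shell = 73 − 18.1 = 54.9 cm³.
Deposited infill = 0.25 × 54.9, so 13.725 cm³.
Support = 0.20 × 73 = 14.6 cm³.
Total extruded: 18.1 + 13.725 + 14.6 → 46.425 cm³.
Mass: 46.425 × 1.13 → 52.46025 g.
Cost = 52.46025 g / 1000 × $56.2/kg = $2.95.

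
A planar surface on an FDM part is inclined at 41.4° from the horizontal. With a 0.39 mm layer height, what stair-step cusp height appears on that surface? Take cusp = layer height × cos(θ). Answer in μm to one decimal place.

292.5 μm

Cusp = layer height × cos(41.4°) = 0.39 × 0.7501 = 0.292539 mm = 292.5 μm.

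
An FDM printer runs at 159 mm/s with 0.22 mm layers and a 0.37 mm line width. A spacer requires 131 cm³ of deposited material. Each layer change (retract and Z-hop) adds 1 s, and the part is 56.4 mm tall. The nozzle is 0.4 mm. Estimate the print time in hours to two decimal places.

2.88 hours

Extrusion cross-section: 0.22 × 0.37 → 0.0814 mm².
Total extruded path = 131000/0.0814 = 1609336.6 mm.
Extrusion time = 1609336.6 / 159 = 10121.6 s.
Layer count = ceil(56.4 / 0.22) = 257.
Z-hop total = 257 × 1 = 257 s.
Altogether 10121.6 + 257 = 10378.6 s, i.e. 2.88 hours.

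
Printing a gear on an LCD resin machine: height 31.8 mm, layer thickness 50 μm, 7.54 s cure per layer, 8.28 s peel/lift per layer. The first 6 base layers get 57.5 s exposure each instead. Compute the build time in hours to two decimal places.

2.88 hours

Number of layers: 31.8 / 0.05 → 636 (rounded up).
Burn-in layers = 6 × (57.5 + 8.28) = 394.68 s.
Regular layers = 630 × (7.54 + 8.28), so 9966.6 s.
Sum: 394.68 + 9966.6 = 10361.28 s → 2.88 hours.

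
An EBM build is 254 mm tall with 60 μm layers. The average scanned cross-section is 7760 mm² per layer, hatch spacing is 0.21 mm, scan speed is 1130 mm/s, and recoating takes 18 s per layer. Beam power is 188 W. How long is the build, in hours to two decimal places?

59.63 hours

Layer count = ceil(254 / 0.06) = 4234.
Per-layer scan distance: 7760 / 0.21 → 36952.4 mm.
Beam time per layer: 36952.4 / 1130 → 32.7012 s.
Per-layer time = 32.7012 + 18 = 50.7012 s.
4234 layers × 50.7012 s/layer = 214668.8808 s, i.e. 59.63 hours.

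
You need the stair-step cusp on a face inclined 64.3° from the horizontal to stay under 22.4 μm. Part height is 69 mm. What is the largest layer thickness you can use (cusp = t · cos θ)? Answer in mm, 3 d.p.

0.052 mm

cos(64.3°) = 0.4337; t_max = 0.0224/0.4337 = 0.052 mm.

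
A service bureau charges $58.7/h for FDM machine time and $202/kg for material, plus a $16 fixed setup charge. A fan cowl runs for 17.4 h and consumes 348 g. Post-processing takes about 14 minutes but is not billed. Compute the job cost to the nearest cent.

Machine cost = 58.7 × 17.4 = $1021.38.
Feedstock cost: 202 × 348/1000 → $70.296.
Adding setup: 1021.38 + 70.296 + 16 → 1107.676 ≈ $1107.68.

$1107.68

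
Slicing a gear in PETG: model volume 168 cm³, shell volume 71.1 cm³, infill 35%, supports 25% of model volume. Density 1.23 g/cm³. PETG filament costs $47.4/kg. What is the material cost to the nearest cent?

Volume inside the shell: 168 − 71.1 → 96.9 cm³.
Infill volume = 0.35 × 96.9, so 33.915 cm³.
Support: 0.25 × 168 → 42 cm³.
Total printed volume = 71.1 + 33.915 + 42, so 147.015 cm³.
Mass = 147.015 × 1.23 = 180.82845 g.
At $47.4/kg: 180.82845/1000 × 47.4 = $8.57.

$8.57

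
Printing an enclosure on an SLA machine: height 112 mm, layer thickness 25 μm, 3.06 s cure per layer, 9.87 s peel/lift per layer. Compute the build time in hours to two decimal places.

Layers = ⌈112/0.025⌉ = 4480.
Each layer takes: 3.06 + 9.87 → 12.93 s.
Build time: 4480 × 12.93 s = 57926.4 s, i.e. 16.09 hours.

16.09 hours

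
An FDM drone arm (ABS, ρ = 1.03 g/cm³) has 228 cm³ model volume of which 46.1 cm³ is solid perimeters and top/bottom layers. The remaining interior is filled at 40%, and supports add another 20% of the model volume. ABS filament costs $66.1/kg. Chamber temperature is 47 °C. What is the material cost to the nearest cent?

$11.20

Interior volume = 228 − 46.1, so 181.9 cm³.
Deposited infill = 0.40 × 181.9, so 72.76 cm³.
Support = 0.20 × 228, so 45.6 cm³.
Deposited volume: 46.1 + 72.76 + 45.6 → 164.46 cm³.
Mass = 164.46 × 1.03, so 169.3938 g.
Cost = 169.3938 g / 1000 × $66.1/kg = $11.20.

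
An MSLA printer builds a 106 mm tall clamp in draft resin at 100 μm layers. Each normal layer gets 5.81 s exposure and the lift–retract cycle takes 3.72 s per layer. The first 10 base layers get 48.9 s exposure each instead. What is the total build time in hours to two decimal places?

Layers = ⌈106/0.1⌉ = 1060.
Bottom layers = 10 × (48.9 + 3.72), so 526.2 s.
Regular layers = 1050 × (5.81 + 3.72), so 10006.5 s.
Total = 526.2 + 10006.5 = 10532.7 s = 2.93 hours.

2.93 hours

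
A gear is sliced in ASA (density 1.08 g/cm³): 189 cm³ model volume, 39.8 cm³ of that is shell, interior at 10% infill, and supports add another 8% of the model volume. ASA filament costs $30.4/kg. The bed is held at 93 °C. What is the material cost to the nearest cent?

Interior volume: 189 − 39.8 → 149.2 cm³.
Infill deposited = 0.10 × 149.2, so 14.92 cm³.
Support: 0.08 × 189 → 15.12 cm³.
Total extruded = 39.8 + 14.92 + 15.12 = 69.84 cm³.
Mass = 69.84 × 1.08, so 75.4272 g.
At $30.4/kg: 75.4272/1000 × 30.4 = $2.29.

$2.29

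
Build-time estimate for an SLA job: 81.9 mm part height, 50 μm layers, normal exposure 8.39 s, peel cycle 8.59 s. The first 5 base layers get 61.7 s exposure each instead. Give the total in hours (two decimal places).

7.80 hours

Layers = ⌈81.9/0.05⌉ = 1638.
Base layers: 5 × (61.7 + 8.59) → 351.45 s.
Remaining layers = 1633 × (8.39 + 8.59) = 27728.34 s.
Total = 351.45 + 27728.34 = 28079.79 s = 7.80 hours.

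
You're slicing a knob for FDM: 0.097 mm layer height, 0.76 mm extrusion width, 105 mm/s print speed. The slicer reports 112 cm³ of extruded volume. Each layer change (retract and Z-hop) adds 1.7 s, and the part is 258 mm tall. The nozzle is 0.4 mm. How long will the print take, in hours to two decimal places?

Line area: 0.097 × 0.76 → 0.07372 mm².
Toolpath length = 112 cm³ / 0.07372 mm² = 112000 / 0.07372 = 1519262.1 mm.
Extrusion time: 1519262.1 / 105 → 14469.2 s.
Layers = ⌈258/0.097⌉ = 2660.
Layer-change overhead: 2660 × 1.7 → 4522 s.
Altogether 14469.2 + 4522 = 18991.2 s, i.e. 5.28 hours.

5.28 hours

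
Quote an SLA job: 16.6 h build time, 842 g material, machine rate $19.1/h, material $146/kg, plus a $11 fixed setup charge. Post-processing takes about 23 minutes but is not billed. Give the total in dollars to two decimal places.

Time charge: 19.1 × 16.6 → $317.06.
Material cost: 146 × 842/1000 → $122.932.
Total = 317.06 + 122.932 + 11 = 450.992 ≈ $450.99.

$450.99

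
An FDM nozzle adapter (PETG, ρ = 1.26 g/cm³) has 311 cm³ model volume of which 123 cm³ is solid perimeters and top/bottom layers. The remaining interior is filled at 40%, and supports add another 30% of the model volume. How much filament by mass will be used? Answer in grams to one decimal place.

367.3 g

Volume inside the shell: 311 − 123 → 188 cm³.
Deposited infill = 0.40 × 188, so 75.2 cm³.
Support = 0.30 × 311, so 93.3 cm³.
Total printed volume: 123 + 75.2 + 93.3 → 291.5 cm³.
Mass: 291.5 × 1.26 → 367.29 g.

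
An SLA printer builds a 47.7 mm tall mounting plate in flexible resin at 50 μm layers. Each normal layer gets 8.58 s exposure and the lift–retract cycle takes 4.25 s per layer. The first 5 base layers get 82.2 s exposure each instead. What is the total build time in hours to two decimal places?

Layer count = ceil(47.7 / 0.05) = 954.
Burn-in layers: 5 × (82.2 + 4.25) → 432.25 s.
Remaining layers: 949 × (8.58 + 4.25) → 12175.67 s.
Total = 432.25 + 12175.67 = 12607.92 s = 3.50 hours.

3.50 hours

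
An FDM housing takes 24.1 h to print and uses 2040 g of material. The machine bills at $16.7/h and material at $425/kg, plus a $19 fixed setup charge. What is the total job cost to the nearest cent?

$1288.47

Machine-time cost = 16.7 × 24.1, so $402.47.
Material charge: 425 × 2040/1000 → $867.00.
Adding setup: 402.47 + 867.00 + 19 → $1288.47.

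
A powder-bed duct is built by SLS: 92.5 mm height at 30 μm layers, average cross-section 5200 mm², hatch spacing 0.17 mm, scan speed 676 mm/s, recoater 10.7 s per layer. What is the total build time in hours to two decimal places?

47.93 hours

Layers = ⌈92.5/0.03⌉ = 3084.
Per-layer scan distance = 5200 / 0.17, so 30588.2 mm.
Scan time per layer = 30588.2 / 676, so 45.2488 s.
Time per layer: 45.2488 + 10.7 → 55.9488 s.
3084 layers × 55.9488 s/layer = 172546.0992 s, i.e. 47.93 hours.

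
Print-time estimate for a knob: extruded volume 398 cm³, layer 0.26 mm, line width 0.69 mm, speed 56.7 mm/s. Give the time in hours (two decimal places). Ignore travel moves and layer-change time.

10.87 hours

Line area: 0.26 × 0.69 → 0.1794 mm².
Toolpath length = 398 cm³ / 0.1794 mm² = 398000 / 0.1794 = 2218506.1 mm.
Print-move time: 2218506.1 / 56.7 → 39127.1 s.
39127.1 s = 10.87 hours.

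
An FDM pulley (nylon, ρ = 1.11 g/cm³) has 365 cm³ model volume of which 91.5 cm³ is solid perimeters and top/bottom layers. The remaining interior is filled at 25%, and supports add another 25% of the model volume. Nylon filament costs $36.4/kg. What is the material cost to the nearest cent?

Interior volume = 365 − 91.5, so 273.5 cm³.
Infill volume: 0.25 × 273.5 → 68.375 cm³.
Support = 0.25 × 365 = 91.25 cm³.
Deposited volume = 91.5 + 68.375 + 91.25, so 251.125 cm³.
Mass = 251.125 × 1.11, so 278.74875 g.
Cost = 278.74875 g / 1000 × $36.4/kg = $10.15.

$10.15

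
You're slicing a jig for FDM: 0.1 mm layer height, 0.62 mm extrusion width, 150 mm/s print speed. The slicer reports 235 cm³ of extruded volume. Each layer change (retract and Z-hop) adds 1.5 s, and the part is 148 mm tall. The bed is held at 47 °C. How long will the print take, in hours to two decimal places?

7.64 hours

Line area = 0.1 × 0.62 = 0.062 mm².
Total extruded path = 235000/0.062 = 3790322.6 mm.
Print-move time = 3790322.6 / 150, so 25268.8 s.
Number of layers: 148 / 0.1 → 1480 (rounded up).
Non-print overhead = 1480 × 1.5, so 2220 s.
Altogether 25268.8 + 2220 = 27488.8 s, i.e. 7.64 hours.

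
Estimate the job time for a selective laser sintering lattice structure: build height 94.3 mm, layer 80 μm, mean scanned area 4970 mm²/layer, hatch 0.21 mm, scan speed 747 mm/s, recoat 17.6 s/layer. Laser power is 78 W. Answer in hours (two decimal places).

Number of layers: 94.3 / 0.08 → 1179 (rounded up).
Scan path per layer: 4970 / 0.21 → 23666.7 mm.
Scan time per layer = 23666.7 / 747 = 31.6823 s.
Time per layer = 31.6823 + 17.6, so 49.2823 s.
Build time = 1179 × 49.2823 = 58103.8317 s = 16.14 hours.

16.14 hours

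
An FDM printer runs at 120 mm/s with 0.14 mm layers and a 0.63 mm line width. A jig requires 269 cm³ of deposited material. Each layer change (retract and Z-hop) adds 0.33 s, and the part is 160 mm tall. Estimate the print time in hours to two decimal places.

Extrusion cross-section: 0.14 × 0.63 → 0.0882 mm².
Toolpath length = 269 cm³ / 0.0882 mm² = 269000 / 0.0882 = 3049886.6 mm.
Print-move time = 3049886.6 / 120 = 25415.7 s.
Layer count = ceil(160 / 0.14) = 1143.
Layer-change overhead = 1143 × 0.33 = 377.19 s.
Altogether 25415.7 + 377.19 = 25792.89 s, i.e. 7.16 hours.

7.16 hours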